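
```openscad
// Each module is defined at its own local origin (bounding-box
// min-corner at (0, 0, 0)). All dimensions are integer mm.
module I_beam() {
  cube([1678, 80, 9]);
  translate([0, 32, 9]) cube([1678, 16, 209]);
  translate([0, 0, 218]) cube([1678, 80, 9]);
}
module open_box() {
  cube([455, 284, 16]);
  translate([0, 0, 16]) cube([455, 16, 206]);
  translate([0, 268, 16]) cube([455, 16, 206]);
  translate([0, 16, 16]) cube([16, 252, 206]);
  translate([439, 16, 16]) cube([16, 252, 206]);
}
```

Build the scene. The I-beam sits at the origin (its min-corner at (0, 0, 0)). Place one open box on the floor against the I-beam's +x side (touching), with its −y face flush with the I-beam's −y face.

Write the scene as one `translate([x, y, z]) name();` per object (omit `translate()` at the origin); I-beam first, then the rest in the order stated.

I_beam();
translate([1678, 0, 0]) open_box();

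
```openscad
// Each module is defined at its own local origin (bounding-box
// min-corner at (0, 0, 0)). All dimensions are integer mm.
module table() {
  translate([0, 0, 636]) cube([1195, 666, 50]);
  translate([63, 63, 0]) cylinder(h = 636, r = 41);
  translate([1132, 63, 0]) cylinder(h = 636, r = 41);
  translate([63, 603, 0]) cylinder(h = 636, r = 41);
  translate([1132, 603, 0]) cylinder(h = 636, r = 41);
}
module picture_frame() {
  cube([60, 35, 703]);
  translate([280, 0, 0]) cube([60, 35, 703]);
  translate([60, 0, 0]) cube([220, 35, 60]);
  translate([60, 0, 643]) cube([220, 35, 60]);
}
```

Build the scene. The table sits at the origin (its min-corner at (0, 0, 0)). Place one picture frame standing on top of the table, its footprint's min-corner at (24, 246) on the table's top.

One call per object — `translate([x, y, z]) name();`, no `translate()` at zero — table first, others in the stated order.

table();
translate([24, 246, 686]) picture_frame();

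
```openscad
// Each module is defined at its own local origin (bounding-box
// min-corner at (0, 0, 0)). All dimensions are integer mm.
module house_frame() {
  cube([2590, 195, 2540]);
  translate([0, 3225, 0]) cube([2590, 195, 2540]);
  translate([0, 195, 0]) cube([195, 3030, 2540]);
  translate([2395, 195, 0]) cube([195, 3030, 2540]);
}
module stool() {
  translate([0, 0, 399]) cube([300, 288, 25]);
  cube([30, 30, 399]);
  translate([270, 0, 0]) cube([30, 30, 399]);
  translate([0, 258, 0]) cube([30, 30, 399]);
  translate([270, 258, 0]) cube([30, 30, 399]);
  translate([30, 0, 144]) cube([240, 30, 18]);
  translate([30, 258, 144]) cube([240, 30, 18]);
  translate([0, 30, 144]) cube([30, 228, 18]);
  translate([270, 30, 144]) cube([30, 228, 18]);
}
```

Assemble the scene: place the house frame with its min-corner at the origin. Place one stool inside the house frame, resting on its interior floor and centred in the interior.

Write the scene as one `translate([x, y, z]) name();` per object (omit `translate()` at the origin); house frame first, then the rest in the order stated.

house_frame();
translate([1145, 1566, 0]) stool();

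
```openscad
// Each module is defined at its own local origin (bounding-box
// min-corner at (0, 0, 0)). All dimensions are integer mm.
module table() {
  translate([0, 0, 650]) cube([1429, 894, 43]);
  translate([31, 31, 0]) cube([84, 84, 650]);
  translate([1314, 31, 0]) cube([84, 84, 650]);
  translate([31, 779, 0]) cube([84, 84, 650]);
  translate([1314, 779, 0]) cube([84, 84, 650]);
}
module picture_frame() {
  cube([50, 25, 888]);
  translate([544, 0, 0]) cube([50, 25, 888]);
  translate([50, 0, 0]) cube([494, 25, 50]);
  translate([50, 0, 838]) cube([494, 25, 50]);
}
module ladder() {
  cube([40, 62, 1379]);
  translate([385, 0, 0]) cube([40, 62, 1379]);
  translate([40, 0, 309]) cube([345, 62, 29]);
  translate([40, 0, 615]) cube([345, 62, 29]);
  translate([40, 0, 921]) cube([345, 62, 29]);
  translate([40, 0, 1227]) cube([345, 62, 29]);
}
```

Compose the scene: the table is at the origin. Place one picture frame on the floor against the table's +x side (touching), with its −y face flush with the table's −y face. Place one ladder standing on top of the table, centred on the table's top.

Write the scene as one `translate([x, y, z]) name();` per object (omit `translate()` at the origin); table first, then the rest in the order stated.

table();
translate([1429, 0, 0]) picture_frame();
translate([502, 416, 693]) ladder();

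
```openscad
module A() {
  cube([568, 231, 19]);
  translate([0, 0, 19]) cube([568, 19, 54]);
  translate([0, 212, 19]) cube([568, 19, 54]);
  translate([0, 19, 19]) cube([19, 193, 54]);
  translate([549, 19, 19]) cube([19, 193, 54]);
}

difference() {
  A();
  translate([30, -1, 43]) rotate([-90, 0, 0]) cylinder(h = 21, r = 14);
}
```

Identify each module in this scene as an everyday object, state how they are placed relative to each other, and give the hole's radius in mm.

The subtracted cylinder has r = 14 mm.

A is an open box. The open box has a circular hole through its front wall. The hole's radius is 14 mm.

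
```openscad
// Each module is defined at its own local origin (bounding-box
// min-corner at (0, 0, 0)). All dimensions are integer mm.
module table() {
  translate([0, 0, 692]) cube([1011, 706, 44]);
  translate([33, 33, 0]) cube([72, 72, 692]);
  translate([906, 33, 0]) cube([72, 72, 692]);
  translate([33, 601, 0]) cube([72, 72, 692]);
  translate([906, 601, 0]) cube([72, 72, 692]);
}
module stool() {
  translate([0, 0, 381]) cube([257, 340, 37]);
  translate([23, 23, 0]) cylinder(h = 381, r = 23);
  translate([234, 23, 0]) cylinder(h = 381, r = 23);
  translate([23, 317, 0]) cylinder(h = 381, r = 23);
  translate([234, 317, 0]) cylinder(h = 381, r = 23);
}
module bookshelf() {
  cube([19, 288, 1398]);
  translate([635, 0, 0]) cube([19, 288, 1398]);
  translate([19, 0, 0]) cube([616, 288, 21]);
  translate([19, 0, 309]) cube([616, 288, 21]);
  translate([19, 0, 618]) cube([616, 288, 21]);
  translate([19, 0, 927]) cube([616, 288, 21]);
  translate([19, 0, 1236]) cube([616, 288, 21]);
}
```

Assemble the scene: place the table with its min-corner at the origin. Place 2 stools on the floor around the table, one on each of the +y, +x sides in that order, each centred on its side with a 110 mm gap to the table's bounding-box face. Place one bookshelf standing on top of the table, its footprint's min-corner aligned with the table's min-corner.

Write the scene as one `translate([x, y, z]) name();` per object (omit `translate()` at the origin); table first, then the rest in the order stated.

table();
translate([377, 816, 0]) stool();
translate([1121, 183, 0]) stool();
translate([0, 0, 736]) bookshelf();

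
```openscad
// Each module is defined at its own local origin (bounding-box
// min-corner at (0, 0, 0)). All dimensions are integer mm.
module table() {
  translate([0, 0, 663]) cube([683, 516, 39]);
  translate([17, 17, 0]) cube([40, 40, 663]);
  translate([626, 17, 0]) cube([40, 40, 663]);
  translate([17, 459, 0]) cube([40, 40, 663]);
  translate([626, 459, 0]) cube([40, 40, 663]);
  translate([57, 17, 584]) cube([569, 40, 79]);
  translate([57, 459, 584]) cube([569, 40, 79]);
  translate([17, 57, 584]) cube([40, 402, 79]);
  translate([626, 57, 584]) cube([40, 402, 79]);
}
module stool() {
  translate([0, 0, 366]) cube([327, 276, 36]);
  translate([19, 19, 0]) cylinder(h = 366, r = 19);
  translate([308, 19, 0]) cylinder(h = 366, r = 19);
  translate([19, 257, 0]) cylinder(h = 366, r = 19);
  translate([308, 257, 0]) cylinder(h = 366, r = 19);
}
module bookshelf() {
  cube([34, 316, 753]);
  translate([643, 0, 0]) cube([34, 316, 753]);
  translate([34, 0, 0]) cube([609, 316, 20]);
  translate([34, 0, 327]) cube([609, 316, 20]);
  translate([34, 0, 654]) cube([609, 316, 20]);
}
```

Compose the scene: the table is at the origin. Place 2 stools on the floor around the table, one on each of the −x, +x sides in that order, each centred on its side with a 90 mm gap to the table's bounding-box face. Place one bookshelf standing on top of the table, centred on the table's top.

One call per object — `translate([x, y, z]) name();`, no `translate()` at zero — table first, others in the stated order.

table();
translate([-417, 120, 0]) stool();
translate([773, 120, 0]) stool();
translate([3, 100, 702]) bookshelf();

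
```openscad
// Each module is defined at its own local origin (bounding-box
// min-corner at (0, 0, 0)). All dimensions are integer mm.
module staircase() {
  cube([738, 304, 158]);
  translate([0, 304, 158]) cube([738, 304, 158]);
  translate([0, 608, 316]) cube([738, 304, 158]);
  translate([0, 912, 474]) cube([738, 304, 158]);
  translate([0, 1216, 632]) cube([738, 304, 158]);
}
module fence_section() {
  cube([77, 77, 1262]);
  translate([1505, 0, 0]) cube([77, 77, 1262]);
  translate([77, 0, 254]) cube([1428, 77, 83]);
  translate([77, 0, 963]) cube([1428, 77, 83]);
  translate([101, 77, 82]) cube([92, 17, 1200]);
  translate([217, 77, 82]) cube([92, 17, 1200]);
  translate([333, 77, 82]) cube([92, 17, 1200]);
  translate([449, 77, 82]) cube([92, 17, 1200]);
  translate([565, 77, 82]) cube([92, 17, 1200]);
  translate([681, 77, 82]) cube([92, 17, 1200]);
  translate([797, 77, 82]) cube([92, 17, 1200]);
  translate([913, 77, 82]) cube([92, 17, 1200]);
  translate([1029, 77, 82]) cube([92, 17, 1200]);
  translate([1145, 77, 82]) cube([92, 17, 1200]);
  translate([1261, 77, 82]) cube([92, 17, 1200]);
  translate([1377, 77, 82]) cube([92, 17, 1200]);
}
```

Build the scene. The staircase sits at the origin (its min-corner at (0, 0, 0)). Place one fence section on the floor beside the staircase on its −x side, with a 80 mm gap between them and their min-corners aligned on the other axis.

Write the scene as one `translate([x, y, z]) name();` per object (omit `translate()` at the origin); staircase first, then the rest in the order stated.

staircase();
translate([-1662, 0, 0]) fence_section();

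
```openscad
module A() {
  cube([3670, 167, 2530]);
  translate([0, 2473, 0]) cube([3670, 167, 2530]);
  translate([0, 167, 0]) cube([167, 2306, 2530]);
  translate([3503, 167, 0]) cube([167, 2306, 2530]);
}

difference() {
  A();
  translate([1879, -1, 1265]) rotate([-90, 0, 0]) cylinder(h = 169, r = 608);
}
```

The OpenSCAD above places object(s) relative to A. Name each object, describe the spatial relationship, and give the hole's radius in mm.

A is a house frame. The house frame has a circular hole through its front wall. The hole's radius is 608 mm.

The subtracted cylinder has r = 608 mm.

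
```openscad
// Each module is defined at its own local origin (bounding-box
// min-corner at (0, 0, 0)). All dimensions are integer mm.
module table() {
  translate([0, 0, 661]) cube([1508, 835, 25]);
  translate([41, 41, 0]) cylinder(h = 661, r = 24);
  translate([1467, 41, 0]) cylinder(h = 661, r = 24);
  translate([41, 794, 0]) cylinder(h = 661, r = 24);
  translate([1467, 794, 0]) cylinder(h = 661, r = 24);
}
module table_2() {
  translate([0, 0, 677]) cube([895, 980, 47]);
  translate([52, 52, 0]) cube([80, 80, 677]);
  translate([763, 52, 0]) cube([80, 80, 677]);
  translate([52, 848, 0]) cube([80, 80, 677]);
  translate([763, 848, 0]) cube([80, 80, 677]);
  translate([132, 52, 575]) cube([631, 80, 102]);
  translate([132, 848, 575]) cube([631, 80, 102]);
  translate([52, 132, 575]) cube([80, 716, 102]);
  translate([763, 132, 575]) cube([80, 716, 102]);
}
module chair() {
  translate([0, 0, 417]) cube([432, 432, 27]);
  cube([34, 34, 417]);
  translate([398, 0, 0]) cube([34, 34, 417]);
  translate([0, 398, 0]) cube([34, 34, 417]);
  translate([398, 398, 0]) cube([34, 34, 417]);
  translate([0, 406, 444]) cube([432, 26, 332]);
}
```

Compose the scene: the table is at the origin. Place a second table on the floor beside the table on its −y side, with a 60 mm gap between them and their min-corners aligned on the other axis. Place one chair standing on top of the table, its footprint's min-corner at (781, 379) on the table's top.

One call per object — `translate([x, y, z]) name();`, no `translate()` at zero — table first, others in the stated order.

table();
translate([0, -1040, 0]) table_2();
translate([781, 379, 686]) chair();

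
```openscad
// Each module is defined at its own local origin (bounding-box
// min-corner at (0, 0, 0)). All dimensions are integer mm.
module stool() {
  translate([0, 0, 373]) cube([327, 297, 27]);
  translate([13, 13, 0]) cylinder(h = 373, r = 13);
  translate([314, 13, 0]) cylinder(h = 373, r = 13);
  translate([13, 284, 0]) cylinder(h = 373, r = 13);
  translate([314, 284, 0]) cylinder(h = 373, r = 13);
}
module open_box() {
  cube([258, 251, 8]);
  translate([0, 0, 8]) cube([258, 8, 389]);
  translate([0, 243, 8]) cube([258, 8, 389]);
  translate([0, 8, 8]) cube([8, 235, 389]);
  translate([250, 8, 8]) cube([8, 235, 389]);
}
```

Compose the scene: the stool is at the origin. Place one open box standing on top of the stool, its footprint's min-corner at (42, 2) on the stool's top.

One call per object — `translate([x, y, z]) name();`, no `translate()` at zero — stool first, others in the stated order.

stool();
translate([42, 2, 400]) open_box();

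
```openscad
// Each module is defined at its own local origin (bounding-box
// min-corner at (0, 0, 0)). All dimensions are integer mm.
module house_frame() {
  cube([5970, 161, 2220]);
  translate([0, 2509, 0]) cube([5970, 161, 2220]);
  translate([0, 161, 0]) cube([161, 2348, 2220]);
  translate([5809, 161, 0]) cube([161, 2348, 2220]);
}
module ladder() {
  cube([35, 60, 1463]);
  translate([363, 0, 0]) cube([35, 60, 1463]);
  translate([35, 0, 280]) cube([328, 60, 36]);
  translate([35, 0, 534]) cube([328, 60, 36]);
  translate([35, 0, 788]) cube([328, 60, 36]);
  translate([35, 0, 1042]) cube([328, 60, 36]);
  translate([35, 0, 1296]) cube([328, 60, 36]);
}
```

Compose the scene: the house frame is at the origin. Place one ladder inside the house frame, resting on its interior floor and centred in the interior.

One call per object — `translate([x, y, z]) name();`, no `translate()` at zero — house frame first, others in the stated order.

house_frame();
translate([2786, 1305, 0]) ladder();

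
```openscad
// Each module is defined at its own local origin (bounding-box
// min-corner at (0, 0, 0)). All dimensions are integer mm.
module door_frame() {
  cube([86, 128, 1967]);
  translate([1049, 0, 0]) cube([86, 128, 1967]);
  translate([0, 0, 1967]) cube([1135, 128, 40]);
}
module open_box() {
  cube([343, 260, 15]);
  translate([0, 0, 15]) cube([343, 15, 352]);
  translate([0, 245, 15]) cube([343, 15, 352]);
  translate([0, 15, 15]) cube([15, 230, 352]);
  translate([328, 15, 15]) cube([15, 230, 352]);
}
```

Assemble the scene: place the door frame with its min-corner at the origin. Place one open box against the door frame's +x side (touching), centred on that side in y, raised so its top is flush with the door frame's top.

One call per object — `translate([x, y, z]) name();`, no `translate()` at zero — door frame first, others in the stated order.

door_frame();
translate([1135, -66, 1640]) open_box();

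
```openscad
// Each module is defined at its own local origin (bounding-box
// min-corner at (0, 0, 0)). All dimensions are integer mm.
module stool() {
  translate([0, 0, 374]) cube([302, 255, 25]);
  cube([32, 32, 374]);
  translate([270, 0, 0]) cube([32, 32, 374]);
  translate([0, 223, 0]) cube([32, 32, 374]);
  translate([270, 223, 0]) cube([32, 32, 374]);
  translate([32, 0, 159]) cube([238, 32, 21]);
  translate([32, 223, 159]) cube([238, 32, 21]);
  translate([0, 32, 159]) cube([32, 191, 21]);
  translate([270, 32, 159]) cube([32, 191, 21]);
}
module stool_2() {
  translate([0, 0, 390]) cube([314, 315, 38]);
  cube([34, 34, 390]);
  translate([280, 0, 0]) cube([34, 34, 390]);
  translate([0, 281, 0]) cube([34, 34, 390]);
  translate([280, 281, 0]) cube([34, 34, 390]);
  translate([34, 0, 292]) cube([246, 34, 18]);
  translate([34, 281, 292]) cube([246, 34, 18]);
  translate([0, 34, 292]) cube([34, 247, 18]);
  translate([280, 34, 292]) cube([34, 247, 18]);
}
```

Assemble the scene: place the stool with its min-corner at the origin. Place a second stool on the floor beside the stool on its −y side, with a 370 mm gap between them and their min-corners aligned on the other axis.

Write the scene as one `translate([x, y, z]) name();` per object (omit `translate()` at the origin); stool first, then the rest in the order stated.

stool();
translate([0, -685, 0]) stool_2();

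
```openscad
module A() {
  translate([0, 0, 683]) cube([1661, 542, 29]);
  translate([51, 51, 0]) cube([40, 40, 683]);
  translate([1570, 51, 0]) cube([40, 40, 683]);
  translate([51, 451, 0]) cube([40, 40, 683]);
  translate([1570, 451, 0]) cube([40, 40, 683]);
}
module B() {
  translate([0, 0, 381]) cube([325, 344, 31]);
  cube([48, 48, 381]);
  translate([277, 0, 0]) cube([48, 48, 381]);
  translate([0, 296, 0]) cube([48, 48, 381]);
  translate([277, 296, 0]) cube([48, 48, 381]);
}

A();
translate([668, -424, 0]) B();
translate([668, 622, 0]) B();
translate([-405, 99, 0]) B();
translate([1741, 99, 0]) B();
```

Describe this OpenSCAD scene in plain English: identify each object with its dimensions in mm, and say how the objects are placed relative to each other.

A is a table: top 1661 mm (x) × 542 mm (y), 29 mm thick, upper face at z = 712 mm, on four 40×40 mm square legs, each inset 51 mm from the nearest pair of top edges, running from z = 0 to the bottom of the top.

B is a four-legged stool. The seat is a 325×344×31 mm slab whose top surface is at z = 412 mm; four square legs, each 48×48 mm in cross-section, run from the floor (z = 0) to the underside of the seat, each flush with a corner of the seat.

Four stools sit around the table at the −y, +y, −x, +x sides.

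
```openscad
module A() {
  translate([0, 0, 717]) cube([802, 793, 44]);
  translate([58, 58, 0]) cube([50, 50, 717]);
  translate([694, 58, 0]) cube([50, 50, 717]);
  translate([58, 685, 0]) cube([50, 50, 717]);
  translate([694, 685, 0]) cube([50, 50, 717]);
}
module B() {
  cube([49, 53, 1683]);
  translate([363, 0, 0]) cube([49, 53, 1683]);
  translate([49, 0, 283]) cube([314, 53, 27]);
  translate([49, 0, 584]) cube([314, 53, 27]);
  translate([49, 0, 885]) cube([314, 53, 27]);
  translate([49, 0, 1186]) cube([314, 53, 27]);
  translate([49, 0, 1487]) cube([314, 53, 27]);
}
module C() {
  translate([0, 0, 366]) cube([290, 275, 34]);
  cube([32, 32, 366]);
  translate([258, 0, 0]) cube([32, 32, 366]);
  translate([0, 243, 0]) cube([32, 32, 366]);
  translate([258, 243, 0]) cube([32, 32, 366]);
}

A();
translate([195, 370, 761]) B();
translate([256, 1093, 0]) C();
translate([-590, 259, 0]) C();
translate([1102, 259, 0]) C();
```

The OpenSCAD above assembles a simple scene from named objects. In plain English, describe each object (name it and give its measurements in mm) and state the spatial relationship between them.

A is a table: top 802 mm (x) × 793 mm (y), 44 mm thick, upper face at z = 761 mm, on four 50×50 mm square legs, each inset 58 mm from the nearest pair of top edges, running from z = 0 to the bottom of the top.

B is a wooden ladder with two side rails of 49×53 mm section and 1683 mm height, set 412 mm apart overall. Between them run 5 rectangular rungs (53 mm deep, 27 mm thick), front faces flush with the rails' −y face. The bottom of the first rung is 283 mm above the floor and each subsequent rung is 301 mm higher than the one below.

C is a four-legged stool. The seat is 290×275 mm, 34 mm thick, top at z = 400 mm. It stands on four square legs, each 32×32 mm in cross-section, from z = 0 to the seat underside, each flush with a corner of the seat.

The ladder is on top of the table, centred. Three stools sit around the table at the +y, −x, +x sides.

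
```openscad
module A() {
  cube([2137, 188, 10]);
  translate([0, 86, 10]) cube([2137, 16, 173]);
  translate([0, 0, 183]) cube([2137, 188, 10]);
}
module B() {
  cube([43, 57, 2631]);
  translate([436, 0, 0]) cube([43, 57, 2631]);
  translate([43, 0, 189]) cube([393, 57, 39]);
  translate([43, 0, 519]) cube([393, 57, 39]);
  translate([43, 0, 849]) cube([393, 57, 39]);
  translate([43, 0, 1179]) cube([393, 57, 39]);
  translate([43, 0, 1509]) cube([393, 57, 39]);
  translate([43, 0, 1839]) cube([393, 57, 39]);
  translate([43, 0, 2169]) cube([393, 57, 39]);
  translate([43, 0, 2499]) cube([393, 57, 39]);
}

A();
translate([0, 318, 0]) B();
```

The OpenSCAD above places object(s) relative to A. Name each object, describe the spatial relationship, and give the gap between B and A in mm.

The ladder's nearest face is 130 mm from the I-beam's +y face.

A is an I-beam. B is a ladder. The ladder is on the floor beside the I-beam on its +y side. The gap between the ladder and the I-beam is 130 mm.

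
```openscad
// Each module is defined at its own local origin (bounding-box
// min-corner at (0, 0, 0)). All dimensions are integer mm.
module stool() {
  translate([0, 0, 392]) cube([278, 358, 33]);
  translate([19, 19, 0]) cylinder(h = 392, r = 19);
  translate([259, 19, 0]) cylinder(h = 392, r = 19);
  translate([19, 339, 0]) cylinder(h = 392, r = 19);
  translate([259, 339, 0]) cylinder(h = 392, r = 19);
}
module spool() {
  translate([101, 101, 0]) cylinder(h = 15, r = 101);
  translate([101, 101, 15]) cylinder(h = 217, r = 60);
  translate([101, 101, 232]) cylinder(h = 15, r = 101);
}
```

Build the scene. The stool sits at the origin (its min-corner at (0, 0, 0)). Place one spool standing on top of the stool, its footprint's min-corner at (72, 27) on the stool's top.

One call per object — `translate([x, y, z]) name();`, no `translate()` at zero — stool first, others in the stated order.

stool();
translate([72, 27, 425]) spool();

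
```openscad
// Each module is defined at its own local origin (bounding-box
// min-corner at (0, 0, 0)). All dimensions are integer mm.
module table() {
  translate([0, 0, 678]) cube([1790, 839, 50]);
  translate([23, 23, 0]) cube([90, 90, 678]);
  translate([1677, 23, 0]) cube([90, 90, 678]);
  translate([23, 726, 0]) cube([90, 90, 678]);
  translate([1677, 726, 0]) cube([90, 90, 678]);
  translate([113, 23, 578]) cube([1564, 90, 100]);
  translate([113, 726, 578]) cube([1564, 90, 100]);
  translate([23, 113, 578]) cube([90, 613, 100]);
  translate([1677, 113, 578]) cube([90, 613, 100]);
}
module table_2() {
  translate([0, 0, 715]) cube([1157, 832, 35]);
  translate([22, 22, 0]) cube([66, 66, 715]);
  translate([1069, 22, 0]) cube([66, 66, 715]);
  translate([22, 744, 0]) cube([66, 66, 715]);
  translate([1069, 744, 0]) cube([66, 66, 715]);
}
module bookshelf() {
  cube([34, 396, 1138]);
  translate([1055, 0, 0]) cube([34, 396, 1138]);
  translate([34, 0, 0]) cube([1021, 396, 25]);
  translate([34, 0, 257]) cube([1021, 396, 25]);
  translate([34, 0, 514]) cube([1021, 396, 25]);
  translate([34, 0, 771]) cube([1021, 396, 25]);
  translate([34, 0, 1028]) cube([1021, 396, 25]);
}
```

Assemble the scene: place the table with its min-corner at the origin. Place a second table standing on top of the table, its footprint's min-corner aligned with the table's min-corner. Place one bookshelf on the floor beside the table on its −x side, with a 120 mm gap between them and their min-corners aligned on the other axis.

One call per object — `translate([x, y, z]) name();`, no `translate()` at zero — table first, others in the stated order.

table();
translate([0, 0, 728]) table_2();
translate([-1209, 0, 0]) bookshelf();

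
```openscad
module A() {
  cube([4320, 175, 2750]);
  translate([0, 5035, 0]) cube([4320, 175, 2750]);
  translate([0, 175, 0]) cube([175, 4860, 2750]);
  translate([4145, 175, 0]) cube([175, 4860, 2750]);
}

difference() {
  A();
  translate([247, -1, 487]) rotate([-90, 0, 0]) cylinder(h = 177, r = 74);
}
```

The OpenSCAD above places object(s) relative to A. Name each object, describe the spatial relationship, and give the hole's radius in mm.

The subtracted cylinder has r = 74 mm.

A is a house frame. The house frame has a circular hole through its front wall. The hole's radius is 74 mm.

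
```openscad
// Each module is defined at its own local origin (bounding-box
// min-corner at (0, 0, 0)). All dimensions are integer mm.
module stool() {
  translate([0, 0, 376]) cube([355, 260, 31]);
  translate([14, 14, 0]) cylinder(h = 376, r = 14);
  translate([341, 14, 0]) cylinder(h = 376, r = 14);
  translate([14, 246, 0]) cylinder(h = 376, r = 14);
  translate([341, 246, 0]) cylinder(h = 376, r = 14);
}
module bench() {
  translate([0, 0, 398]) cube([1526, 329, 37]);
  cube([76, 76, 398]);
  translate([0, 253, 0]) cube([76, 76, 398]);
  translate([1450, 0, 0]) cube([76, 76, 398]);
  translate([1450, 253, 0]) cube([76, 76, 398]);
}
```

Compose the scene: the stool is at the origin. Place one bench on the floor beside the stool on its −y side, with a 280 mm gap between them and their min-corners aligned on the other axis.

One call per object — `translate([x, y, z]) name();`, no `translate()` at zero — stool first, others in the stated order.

stool();
translate([0, -609, 0]) bench();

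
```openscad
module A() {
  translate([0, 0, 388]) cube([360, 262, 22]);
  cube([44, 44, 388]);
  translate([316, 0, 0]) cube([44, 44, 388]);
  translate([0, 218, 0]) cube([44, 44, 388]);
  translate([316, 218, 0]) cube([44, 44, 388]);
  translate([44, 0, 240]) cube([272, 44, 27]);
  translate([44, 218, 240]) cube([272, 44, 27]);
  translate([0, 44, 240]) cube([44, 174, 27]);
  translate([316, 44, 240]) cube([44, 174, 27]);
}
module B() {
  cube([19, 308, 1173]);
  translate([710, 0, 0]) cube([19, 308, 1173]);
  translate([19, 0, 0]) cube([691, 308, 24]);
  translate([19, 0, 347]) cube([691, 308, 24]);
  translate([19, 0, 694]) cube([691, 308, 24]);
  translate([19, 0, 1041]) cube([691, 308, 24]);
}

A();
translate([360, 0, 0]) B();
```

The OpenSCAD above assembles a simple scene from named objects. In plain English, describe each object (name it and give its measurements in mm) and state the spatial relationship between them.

A is a four-legged stool. The seat is a 360×262×22 mm slab whose top surface is at z = 410 mm; four square legs, each 44×44 mm in cross-section, run from the floor (z = 0) to the underside of the seat, each flush with a corner of the seat. Four stretchers, 44 mm wide and 27 mm tall, connect adjacent legs with their undersides at z = 240 mm, each running between the inner faces of the legs it joins and aligned with the legs' outer faces on the other axis.

B is a bookshelf 729 mm wide overall, 308 mm deep and 1173 mm tall. The two sides are 19 mm thick vertical panels. 4 horizontal shelves of 24 mm thickness span between the inner faces of the sides; the lowest shelf sits on the floor and shelves are stacked with a clear vertical gap of 323 mm between each pair.

The bookshelf is against the stool's +x side, with their −y faces flush.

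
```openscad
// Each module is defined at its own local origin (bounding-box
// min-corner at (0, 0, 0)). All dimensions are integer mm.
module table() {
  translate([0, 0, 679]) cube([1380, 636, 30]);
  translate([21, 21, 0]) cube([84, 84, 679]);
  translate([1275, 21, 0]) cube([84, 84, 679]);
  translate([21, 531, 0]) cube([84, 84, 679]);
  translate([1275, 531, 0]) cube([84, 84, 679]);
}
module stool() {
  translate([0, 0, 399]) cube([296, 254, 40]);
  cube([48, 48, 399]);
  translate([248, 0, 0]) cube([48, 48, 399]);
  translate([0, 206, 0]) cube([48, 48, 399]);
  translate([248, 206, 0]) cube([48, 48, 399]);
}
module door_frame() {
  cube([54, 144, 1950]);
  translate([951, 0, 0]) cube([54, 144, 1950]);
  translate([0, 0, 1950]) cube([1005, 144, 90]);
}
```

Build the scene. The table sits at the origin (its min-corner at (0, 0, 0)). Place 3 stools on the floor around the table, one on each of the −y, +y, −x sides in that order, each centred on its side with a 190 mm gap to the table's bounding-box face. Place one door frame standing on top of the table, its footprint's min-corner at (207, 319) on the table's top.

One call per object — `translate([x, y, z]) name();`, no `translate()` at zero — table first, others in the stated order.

table();
translate([542, -444, 0]) stool();
translate([542, 826, 0]) stool();
translate([-486, 191, 0]) stool();
translate([207, 319, 709]) door_frame();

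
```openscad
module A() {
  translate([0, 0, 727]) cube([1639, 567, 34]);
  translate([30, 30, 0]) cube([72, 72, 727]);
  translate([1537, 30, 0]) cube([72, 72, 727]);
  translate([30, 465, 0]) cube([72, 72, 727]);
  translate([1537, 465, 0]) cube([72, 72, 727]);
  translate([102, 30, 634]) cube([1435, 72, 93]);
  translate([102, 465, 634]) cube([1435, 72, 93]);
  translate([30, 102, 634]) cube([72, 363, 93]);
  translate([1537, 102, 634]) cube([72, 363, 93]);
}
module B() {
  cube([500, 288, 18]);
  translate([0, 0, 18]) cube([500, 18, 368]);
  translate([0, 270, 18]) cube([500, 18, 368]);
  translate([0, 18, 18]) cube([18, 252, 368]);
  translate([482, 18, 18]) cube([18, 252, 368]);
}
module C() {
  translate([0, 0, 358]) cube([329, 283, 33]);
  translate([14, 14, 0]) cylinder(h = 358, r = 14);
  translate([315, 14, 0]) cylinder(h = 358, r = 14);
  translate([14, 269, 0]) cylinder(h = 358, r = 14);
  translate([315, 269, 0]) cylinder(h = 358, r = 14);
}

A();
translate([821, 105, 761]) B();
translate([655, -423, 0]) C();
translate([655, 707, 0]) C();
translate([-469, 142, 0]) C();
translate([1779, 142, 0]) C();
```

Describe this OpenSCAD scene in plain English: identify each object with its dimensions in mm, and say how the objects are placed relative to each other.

A is a rectangular dining table. The top is 1639×567×34 mm with its upper surface at z = 761 mm. It stands on four 72×72 mm square legs, each inset 30 mm from the nearest pair of top edges, running from the floor to the underside of the top. Four apron rails, 72 mm thick and 93 mm tall, run between adjacent legs with their top edges flush with the underside of the top and their outer faces flush with the legs' outer faces.

B is an open storage box with external size 500×288×386 mm and wall thickness 18 mm (the base is also 18 mm thick). The base covers the whole footprint; the four walls stand on the base, with the y-facing walls full-width and the x-facing walls fitting between their inner faces.

C is a four-legged stool. The seat is 329×283 mm, 33 mm thick, top at z = 391 mm. It stands on four round legs, each 28 mm in diameter, from z = 0 to the seat underside, each leg's axis is inset half a diameter from the nearest pair of seat edges (so the leg's bounding box is flush with the corner).

The open box is on top of the table. Four stools sit around the table at the −y, +y, −x, +x sides.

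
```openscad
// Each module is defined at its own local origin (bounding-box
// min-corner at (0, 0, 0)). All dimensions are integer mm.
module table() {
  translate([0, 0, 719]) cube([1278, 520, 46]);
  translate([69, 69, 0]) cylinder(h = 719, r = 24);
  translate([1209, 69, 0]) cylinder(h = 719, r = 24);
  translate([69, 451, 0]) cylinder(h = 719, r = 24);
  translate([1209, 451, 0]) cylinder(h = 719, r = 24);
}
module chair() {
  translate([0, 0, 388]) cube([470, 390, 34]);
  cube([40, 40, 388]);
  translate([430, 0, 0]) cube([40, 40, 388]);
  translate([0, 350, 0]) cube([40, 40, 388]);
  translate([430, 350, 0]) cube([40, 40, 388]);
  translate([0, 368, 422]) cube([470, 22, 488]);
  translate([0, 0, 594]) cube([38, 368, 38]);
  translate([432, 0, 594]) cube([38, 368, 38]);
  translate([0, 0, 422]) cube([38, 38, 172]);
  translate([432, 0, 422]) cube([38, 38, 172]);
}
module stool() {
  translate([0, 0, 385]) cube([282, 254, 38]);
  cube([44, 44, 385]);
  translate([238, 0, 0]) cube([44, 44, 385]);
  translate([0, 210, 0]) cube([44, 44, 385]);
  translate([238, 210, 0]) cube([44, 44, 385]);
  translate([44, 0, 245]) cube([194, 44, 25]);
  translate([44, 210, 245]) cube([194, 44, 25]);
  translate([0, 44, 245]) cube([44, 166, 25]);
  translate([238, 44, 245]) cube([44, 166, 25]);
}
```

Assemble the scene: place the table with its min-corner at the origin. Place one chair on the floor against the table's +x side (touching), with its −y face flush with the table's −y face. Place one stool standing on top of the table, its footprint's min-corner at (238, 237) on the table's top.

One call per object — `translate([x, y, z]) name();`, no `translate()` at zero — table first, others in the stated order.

table();
translate([1278, 0, 0]) chair();
translate([238, 237, 765]) stool();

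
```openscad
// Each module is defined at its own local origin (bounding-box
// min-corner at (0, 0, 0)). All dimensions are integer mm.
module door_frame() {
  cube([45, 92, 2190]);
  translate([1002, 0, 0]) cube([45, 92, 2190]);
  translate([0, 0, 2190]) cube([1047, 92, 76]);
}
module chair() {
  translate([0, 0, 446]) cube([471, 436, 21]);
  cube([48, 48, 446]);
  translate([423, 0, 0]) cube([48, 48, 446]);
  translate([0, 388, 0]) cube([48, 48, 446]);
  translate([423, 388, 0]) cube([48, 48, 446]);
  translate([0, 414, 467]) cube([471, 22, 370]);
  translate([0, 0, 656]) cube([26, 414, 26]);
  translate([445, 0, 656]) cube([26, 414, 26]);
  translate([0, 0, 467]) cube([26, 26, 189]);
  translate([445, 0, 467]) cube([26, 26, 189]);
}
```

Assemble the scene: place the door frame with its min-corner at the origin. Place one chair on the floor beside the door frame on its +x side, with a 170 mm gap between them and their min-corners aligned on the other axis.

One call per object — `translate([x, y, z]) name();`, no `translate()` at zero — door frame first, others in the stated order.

door_frame();
translate([1217, 0, 0]) chair();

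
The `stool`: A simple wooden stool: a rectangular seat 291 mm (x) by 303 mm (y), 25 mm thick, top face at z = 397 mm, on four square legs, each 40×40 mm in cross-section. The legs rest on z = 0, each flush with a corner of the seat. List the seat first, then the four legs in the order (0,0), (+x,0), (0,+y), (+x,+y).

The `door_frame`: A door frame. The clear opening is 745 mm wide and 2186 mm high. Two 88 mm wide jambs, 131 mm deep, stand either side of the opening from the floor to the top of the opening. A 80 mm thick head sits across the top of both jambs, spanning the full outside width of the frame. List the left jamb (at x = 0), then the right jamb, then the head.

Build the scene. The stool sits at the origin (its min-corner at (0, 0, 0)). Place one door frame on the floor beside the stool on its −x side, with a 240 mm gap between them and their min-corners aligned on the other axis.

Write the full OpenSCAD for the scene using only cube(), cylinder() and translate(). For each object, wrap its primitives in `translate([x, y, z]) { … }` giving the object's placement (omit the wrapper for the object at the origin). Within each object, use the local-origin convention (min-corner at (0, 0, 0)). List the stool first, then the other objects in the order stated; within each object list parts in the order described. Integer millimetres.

translate([0, 0, 372]) cube([291, 303, 25]);
cube([40, 40, 372]);
translate([251, 0, 0]) cube([40, 40, 372]);
translate([0, 263, 0]) cube([40, 40, 372]);
translate([251, 263, 0]) cube([40, 40, 372]);
translate([-1161, 0, 0]) {
  cube([88, 131, 2186]);
  translate([833, 0, 0]) cube([88, 131, 2186]);
  translate([0, 0, 2186]) cube([921, 131, 80]);
}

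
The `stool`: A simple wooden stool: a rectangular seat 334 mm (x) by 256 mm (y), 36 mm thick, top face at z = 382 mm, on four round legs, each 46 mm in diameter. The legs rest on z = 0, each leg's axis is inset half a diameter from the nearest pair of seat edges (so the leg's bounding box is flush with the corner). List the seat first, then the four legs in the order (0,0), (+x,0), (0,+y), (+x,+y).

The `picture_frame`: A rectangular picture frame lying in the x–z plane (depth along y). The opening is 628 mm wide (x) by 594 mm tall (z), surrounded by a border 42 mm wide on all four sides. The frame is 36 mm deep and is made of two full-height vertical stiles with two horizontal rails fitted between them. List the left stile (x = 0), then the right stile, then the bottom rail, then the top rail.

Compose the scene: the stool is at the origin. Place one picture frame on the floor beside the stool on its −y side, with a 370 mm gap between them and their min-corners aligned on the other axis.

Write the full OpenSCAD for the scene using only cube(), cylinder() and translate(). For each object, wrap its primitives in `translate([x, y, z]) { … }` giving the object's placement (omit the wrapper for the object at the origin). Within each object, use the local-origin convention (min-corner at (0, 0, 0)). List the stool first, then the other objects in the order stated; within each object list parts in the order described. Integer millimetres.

translate([0, 0, 346]) cube([334, 256, 36]);
translate([23, 23, 0]) cylinder(h = 346, r = 23);
translate([311, 23, 0]) cylinder(h = 346, r = 23);
translate([23, 233, 0]) cylinder(h = 346, r = 23);
translate([311, 233, 0]) cylinder(h = 346, r = 23);
translate([0, -406, 0]) {
  cube([42, 36, 678]);
  translate([670, 0, 0]) cube([42, 36, 678]);
  translate([42, 0, 0]) cube([628, 36, 42]);
  translate([42, 0, 636]) cube([628, 36, 42]);
}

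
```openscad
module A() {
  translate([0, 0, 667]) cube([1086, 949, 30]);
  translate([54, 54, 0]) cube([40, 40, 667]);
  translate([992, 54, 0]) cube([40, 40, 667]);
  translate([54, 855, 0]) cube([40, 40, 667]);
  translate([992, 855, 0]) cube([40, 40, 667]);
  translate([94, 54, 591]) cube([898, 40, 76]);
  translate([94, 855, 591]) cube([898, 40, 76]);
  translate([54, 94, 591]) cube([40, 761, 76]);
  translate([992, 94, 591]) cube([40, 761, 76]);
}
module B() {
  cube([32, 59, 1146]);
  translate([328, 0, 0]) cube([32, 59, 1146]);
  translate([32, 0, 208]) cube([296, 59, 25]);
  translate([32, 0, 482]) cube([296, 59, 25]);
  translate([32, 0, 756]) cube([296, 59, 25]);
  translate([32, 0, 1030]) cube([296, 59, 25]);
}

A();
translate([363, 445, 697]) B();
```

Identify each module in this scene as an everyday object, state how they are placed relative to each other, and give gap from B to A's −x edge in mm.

The ladder's min-x is at 363; the table's min-x is 0; gap = 363 mm.

A is a table. B is a ladder. The ladder is on top of the table, centred. The gap from the ladder to the table's −x edge is 363 mm.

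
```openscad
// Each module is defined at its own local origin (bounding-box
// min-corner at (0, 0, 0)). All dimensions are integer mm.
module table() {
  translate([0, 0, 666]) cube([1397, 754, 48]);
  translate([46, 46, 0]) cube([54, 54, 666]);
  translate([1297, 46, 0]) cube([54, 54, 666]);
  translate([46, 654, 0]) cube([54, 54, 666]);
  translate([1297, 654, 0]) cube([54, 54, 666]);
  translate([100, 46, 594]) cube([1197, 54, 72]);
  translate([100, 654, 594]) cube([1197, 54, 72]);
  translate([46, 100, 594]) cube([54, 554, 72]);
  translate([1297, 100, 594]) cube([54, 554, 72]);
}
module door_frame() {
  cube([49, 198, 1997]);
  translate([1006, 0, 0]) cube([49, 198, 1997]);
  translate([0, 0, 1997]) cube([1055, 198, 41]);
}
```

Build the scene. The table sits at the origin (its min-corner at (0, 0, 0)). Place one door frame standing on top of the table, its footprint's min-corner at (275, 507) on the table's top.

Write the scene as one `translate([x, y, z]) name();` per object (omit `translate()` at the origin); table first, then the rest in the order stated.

table();
translate([275, 507, 714]) door_frame();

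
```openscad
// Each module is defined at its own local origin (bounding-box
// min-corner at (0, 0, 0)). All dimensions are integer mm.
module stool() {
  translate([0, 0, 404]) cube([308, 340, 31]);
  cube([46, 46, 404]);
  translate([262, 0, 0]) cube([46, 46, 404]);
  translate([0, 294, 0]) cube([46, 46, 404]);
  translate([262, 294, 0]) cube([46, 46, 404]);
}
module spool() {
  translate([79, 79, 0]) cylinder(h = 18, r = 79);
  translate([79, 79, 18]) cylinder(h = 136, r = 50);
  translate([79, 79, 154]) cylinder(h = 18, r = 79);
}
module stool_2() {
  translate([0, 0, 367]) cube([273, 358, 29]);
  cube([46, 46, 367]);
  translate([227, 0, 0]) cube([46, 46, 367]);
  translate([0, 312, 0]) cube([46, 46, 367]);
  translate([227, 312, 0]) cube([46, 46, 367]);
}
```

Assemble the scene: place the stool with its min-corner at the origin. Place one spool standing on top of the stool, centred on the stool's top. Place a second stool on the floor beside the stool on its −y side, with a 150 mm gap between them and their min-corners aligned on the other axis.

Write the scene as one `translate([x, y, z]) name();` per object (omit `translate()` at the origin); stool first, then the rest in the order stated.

stool();
translate([75, 91, 435]) spool();
translate([0, -508, 0]) stool_2();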